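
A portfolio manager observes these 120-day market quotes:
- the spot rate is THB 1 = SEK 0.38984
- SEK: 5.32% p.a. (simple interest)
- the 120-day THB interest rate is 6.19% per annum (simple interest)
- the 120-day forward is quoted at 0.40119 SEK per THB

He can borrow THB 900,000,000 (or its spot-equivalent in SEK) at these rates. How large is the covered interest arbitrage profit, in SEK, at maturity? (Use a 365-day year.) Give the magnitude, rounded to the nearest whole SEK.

SEK 11,426,427

T = 120/365 years.
Invest the THB and cover forward: 900,000,000 × 1.02035068493 × 0.40119 = SEK 368,419,042.16.
Convert at spot and invest in SEK: 900,000,000 × 0.38984 × 1.01749041096 = SEK 356,992,615.63.
The quoted forward overvalues THB, so borrow SEK, buy THB at spot, deposit the THB at 6.19%, and sell the proceeds forward at 0.40119.
Arbitrage profit = |368,419,042.16 − 356,992,615.63| = SEK 11,426,427.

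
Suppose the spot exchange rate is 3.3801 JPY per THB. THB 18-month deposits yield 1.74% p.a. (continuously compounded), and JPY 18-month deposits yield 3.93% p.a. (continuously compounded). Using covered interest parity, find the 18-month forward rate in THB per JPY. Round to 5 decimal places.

0.28629

T = 18/12 years.
Growth of 1 JPY over T: e^(0.0393×18/12) = 1.0607222.
THB growth factor: e^(0.0174×18/12) = 1.0264436.
Forward (JPY per THB) = 3.3801 × 1.0607222 / 1.0264436 = 3.492980.
Invert for THB per JPY: 1 / 3.492980 = 0.28629.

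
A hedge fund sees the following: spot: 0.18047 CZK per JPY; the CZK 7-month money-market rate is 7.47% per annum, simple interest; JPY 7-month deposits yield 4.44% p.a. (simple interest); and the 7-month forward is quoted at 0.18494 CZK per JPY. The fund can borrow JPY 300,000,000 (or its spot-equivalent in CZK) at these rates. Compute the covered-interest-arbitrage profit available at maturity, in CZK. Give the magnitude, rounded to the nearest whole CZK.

CZK 418,790

T = 7/12 years.
Route A — deposit JPY, sell forward: 300,000,000 × 1.025900 × 0.18494 = CZK 56,918,983.80.
Route B — convert at spot, deposit CZK: 300,000,000 × 0.18047 × 1.043575 = CZK 56,500,194.08.
The quoted forward overvalues JPY, so borrow CZK, buy JPY at spot, deposit the JPY at 4.44%, and sell the proceeds forward at 0.18494.
Arbitrage profit = |56,918,983.80 − 56,500,194.08| = CZK 418,790.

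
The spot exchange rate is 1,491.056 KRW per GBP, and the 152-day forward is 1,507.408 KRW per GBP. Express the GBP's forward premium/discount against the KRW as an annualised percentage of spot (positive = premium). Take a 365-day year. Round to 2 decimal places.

+2.63%

T = 152/365 years.
Period premium: (1507.408 − 1491.056)/1491.056 = 0.0109667.
Annualise by dividing by T: 0.0109667 / (152/365) = 0.026335 → 2.63%.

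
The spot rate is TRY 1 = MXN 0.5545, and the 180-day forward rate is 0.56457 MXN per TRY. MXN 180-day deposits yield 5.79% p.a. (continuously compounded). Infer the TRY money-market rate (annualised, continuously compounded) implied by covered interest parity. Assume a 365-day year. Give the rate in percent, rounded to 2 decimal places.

T = 180/365 years.
F/S = 0.56457/0.5545 = 1.0181605 = (growth of MXN) / (growth of TRY).
The MXN side grows by e^(0.0579×180/365) = 1.028965.
So the TRY growth factor = 1.0106118.
r = ln(1.0106118)/(180/365) = 0.021405 → 2.14%.

2.14%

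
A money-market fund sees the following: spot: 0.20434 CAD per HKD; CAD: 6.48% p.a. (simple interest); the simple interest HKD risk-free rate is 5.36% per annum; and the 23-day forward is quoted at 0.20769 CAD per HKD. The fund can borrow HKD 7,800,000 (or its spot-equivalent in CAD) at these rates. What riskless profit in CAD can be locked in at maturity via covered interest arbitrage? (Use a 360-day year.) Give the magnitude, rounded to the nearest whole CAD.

CAD 25,079

T = 23/360 years.
Route A — deposit HKD, sell forward: 7,800,000 × 1.003424444 × 0.20769 = CAD 1,625,529.54.
Route B — convert at spot, deposit CAD: 7,800,000 × 0.20434 × 1.004140 = CAD 1,600,450.55.
The quoted forward overvalues HKD, so borrow CAD, buy HKD at spot, deposit the HKD at 5.36%, and sell the proceeds forward at 0.20769.
The gap between the two covered legs is CAD 25,079.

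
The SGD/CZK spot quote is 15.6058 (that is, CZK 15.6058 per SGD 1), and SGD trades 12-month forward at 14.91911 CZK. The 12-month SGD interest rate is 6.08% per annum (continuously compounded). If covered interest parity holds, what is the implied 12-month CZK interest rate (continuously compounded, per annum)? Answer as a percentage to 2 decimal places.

T = 1 year.
F/S = 14.91911/15.6058 = 0.9559978 = (growth of CZK) / (growth of SGD).
SGD growth factor: e^(0.0608×1) = 1.0626864.
So the CZK growth factor = 1.0159259.
Take logs: ln 1.0159259 / 1 = 0.015800, so 1.58%.

1.58%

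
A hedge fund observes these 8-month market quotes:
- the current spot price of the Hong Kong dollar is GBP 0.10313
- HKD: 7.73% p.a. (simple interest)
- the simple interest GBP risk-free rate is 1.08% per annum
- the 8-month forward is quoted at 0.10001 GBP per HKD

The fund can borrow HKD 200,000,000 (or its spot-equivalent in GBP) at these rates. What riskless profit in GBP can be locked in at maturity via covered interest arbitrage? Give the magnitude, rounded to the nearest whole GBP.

T = 8/12 years.
Invest the HKD and cover forward: 200,000,000 × 1.0515333333 × 0.10001 = GBP 21,032,769.73.
Convert at spot and invest in GBP: 200,000,000 × 0.10313 × 1.007200 = GBP 20,774,507.20.
The quoted forward overvalues HKD, so borrow GBP, buy HKD at spot, deposit the HKD at 7.73%, and sell the proceeds forward at 0.10001.
Arbitrage profit = |21,032,769.73 − 20,774,507.20| = GBP 258,263.

GBP 258,263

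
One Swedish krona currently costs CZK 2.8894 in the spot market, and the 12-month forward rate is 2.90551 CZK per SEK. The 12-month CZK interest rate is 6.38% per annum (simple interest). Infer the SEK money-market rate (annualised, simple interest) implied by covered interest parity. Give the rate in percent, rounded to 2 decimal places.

5.79%

T = 1 year.
By CIP, F/S equals the CZK-to-SEK growth ratio: 2.90551/2.8894 = 1.0055756.
The CZK side grows by 1 + 0.0638×1 = 1.063800.
So the SEK growth factor = 1.0579016.
(1.0579016 − 1)/T = 0.057902, i.e. 5.79%.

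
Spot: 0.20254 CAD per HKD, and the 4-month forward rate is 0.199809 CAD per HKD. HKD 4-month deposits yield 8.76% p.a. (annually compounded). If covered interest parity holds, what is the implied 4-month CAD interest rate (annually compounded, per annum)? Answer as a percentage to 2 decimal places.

T = 4/12 years.
CIP gives F = S · g_CAD/g_HKD, so g_CAD/g_HKD = 0.199809/0.20254 = 0.9865162.
HKD growth factor: (1 + 0.0876)^(4/12) = 1.0283866.
That pins the CAD growth at 1.014520.
Annualise: 1.014520^(12/4) − 1 = 0.044196 = 4.42%.

4.42%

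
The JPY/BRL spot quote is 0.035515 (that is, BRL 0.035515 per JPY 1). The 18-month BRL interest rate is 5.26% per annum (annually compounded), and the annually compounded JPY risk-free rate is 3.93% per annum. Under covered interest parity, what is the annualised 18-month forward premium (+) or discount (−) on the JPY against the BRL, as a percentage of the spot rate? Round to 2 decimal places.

+1.28%

T = 18/12 years.
F = S · g_BRL/g_JPY = 0.035515 × 1.0799286/1.0595254 = 0.036198910.
Annualised premium = (F − S)/S × (1/T) = (0.036198910 − 0.035515)/0.035515 ÷ (18/12) = 1.28%.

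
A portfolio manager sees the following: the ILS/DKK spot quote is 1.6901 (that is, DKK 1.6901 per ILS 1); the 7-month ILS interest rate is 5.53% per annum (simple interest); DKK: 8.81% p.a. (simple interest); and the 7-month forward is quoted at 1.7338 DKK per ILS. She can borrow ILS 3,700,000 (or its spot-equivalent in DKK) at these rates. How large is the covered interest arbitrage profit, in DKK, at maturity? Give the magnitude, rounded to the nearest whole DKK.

T = 7/12 years.
Keep in ILS, deliver into the forward: 3,700,000·1.032258333·1.7338 = DKK 6,621,999.14.
Swap to DKK now, deposit: 3,700,000·1.6901·1.051391667 = DKK 6,574,741.11.
The quoted forward overvalues ILS, so borrow DKK, buy ILS at spot, deposit the ILS at 5.53%, and sell the proceeds forward at 1.7338.
The gap between the two covered legs is DKK 47,258.

DKK 47,258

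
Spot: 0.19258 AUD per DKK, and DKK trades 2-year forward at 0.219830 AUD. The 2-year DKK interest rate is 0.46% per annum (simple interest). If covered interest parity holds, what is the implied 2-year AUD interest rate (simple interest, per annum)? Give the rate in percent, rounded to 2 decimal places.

T = 2 years.
F/S = 0.21983/0.19258 = 1.1414996 = (growth of AUD) / (growth of DKK).
The DKK side grows by 1 + 0.0046×2 = 1.009200.
So the AUD growth factor = 1.1520014.
r = (1.1520014 − 1)/2 = 0.076001 → 7.60%.

7.60%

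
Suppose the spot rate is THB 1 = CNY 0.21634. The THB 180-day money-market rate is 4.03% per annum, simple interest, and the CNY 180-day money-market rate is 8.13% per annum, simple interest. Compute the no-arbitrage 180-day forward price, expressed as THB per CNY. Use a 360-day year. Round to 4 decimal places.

T = 180/360 years.
CNY accumulates by 1 + 0.0813×180/360 = 1.040650.
Growth of 1 THB over T: 1 + 0.0403×180/360 = 1.020150.
Forward (CNY per THB) = 0.21634 × 1.040650 / 1.020150 = 0.2206874.
Invert for THB per CNY: 1 / 0.2206874 = 4.5313.

4.5313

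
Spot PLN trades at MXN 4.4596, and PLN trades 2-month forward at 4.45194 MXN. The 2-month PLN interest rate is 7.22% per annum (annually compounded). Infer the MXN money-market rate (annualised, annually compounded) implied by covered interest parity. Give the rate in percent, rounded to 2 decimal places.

6.12%

T = 2/12 years.
CIP gives F = S · g_MXN/g_PLN, so g_MXN/g_PLN = 4.45194/4.4596 = 0.9982824.
PLN growth factor: (1 + 0.0722)^(2/12) = 1.0116865.
That pins the MXN growth at 1.0099488.
r = 1.0099488^(12/2) − 1 = 0.061197 → 6.12%.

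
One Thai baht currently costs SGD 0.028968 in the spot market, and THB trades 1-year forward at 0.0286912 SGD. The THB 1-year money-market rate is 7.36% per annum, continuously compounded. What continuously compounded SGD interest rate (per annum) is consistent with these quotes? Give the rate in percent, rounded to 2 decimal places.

6.40%

T = 1 year.
By CIP, F/S equals the SGD-to-THB growth ratio: 0.0286912/0.028968 = 0.9904446.
The THB side grows by e^(0.0736×1) = 1.0763762.
That pins the SGD growth at 1.066091.
Take logs: ln 1.066091 / 1 = 0.063999, so 6.40%.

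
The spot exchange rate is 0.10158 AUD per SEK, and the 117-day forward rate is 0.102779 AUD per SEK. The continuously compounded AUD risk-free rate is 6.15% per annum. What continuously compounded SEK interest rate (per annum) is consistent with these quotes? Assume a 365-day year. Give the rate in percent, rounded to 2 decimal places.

T = 117/365 years.
By CIP, F/S equals the AUD-to-SEK growth ratio: 0.102779/0.10158 = 1.0118035.
AUD growth factor: e^(0.0615×117/365) = 1.0199093.
Hence g_SEK = 1.0080112.
r = ln(1.0080112)/(117/365) = 0.024893 → 2.49%.

2.49%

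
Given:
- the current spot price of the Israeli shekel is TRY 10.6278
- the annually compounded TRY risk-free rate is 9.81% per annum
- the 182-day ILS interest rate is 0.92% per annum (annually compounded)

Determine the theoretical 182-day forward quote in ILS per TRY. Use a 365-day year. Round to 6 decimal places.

0.090214

T = 182/365 years.
TRY growth factor: (1 + 0.0981)^(182/365) = 1.0477683.
ILS accumulates by (1 + 0.0092)^(182/365) = 1.0045769.
So F = 10.6278 × 1.0477683 / 1.0045769 = 11.08474 (TRY/ILS).
Quoted the other way: 1/11.08474 = 0.090214 ILS per TRY.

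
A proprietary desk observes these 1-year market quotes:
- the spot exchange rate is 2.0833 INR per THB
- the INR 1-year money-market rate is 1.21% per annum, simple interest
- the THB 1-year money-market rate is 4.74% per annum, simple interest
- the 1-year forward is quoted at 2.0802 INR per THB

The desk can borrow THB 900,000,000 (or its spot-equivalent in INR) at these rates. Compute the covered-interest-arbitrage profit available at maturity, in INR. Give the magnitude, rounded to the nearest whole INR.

INR 63,264,195

T = 1 year.
Keep in THB, deliver into the forward: 900,000,000·1.047400·2.0802 = INR 1,960,921,332.00.
Swap to INR now, deposit: 900,000,000·2.0833·1.012100 = INR 1,897,657,137.00.
The quoted forward overvalues THB, so borrow INR, buy THB at spot, deposit the THB at 4.74%, and sell the proceeds forward at 2.0802.
The gap between the two covered legs is INR 63,264,195.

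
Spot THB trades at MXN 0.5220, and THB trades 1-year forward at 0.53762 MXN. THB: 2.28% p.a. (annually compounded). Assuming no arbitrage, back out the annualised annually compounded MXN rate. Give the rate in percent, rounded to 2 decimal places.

5.34%

T = 1 year.
CIP gives F = S · g_MXN/g_THB, so g_MXN/g_THB = 0.53762/0.522 = 1.0299234.
The THB side grows by (1 + 0.0228)^1 = 1.022800.
So the MXN growth factor = 1.0534057.
Annualise: 1.0534057^(1/1) − 1 = 0.053406 = 5.34%.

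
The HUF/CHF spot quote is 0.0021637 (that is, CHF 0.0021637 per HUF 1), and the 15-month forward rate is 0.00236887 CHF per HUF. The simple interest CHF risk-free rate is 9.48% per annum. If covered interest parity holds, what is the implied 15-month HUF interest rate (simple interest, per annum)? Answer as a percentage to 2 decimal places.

1.73%

T = 15/12 years.
F/S = 0.00236887/0.0021637 = 1.0948237 = (growth of CHF) / (growth of HUF).
CHF growth factor: 1 + 0.0948×15/12 = 1.118500.
Hence g_HUF = 1.0216257.
r = (1.0216257 − 1)/(15/12) = 0.017301 → 1.73%.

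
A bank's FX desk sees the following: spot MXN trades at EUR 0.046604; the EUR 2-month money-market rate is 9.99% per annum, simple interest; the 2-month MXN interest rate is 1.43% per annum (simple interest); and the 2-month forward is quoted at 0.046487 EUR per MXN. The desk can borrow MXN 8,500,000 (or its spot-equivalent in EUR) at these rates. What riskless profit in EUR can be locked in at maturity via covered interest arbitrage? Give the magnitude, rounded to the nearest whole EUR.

EUR 6,648

T = 2/12 years.
Invest the MXN and cover forward: 8,500,000 × 1.00238333 × 0.046487 = EUR 396,081.25.
Convert at spot and invest in EUR: 8,500,000 × 0.046604 × 1.016650 = EUR 402,729.63.
The quoted forward undervalues MXN, so borrow MXN, convert to EUR at spot, deposit the EUR at 9.99%, and buy MXN forward at 0.046487 to cover the loan.
The gap between the two covered legs is EUR 6,648.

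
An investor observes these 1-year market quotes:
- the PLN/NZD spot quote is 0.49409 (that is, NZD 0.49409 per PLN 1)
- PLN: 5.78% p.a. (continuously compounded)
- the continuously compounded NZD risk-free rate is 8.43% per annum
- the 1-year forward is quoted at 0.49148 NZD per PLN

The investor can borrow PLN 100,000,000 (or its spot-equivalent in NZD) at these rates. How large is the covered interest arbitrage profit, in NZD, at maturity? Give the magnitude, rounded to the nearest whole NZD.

NZD 1,682,323

T = 1 year.
Invest the PLN and cover forward: 100,000,000 × 1.0595030739 × 0.49148 = NZD 52,072,457.08.
Convert at spot and invest in NZD: 100,000,000 × 0.49409 × 1.0879552314 = NZD 53,754,780.03.
The quoted forward undervalues PLN, so borrow PLN, convert to NZD at spot, deposit the NZD at 8.43%, and buy PLN forward at 0.49148 to cover the loan.
The gap between the two covered legs is NZD 1,682,323.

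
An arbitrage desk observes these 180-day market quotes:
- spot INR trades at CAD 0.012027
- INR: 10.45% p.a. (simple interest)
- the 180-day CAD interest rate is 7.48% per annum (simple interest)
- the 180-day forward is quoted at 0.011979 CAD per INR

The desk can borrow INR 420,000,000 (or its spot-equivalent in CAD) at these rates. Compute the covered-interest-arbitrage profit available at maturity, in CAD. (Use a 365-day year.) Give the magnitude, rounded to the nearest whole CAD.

CAD 52,786

T = 180/365 years.
Keep in INR, deliver into the forward: 420,000,000·1.051534247·0.011979 = CAD 5,290,458.07.
Swap to CAD now, deposit: 420,000,000·0.012027·1.036887671 = CAD 5,237,672.17.
The quoted forward overvalues INR, so borrow CAD, buy INR at spot, deposit the INR at 10.45%, and sell the proceeds forward at 0.011979.
The gap between the two covered legs is CAD 52,786.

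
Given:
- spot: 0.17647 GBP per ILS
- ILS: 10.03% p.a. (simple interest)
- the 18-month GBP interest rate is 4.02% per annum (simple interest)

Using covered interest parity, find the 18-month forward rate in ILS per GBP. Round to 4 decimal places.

6.1485

T = 18/12 years.
Growth of 1 GBP over T: 1 + 0.0402×18/12 = 1.060300.
ILS growth factor: 1 + 0.1003×18/12 = 1.150450.
Forward (GBP per ILS) = 0.17647 × 1.060300 / 1.150450 = 0.1626417.
Quoted the other way: 1/0.1626417 = 6.1485 ILS per GBP.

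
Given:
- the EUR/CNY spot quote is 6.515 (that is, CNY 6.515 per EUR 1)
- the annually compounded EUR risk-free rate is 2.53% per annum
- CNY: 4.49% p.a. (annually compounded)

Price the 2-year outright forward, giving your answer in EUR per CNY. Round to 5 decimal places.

0.14779

T = 2 years.
CNY accumulates by (1 + 0.0449)^2 = 1.091816.
EUR growth factor: (1 + 0.0253)^2 = 1.0512401.
CIP: F = S · (grow CNY)/(grow EUR) = 6.515 × 1.091816/1.0512401 = 6.766467 CNY per EUR.
Quoted the other way: 1/6.766467 = 0.14779 EUR per CNY.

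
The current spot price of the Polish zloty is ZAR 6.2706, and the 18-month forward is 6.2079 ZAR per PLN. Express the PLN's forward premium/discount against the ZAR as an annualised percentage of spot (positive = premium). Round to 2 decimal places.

-0.67%

T = 18/12 years.
PLN trades forward at -0.99990% vs spot over the period.
Per annum: -0.0099990 / (18/12) = -0.006666 = -0.67%.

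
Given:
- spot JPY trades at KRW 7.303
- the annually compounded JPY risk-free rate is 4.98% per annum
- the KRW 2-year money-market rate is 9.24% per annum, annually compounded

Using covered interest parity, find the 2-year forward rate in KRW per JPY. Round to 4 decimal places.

7.9077

T = 2 years.
KRW accumulates by (1 + 0.0924)^2 = 1.1933378.
Growth of 1 JPY over T: (1 + 0.0498)^2 = 1.102080.
CIP: F = S · (grow KRW)/(grow JPY) = 7.303 × 1.1933378/1.102080 = 7.907725 KRW per JPY.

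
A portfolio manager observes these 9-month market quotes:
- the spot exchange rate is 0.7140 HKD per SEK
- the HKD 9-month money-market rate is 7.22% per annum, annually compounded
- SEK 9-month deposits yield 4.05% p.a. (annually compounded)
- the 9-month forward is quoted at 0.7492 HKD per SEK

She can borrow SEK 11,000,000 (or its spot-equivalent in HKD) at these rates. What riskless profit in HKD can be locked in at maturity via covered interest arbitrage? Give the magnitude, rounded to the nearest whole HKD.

T = 9/12 years.
Route A — deposit SEK, sell forward: 11,000,000 × 1.030223764 × 0.7492 = HKD 8,490,280.08.
Route B — convert at spot, deposit HKD: 11,000,000 × 0.7140 × 1.053675428 = HKD 8,275,566.81.
The quoted forward overvalues SEK, so borrow HKD, buy SEK at spot, deposit the SEK at 4.05%, and sell the proceeds forward at 0.7492.
The gap between the two covered legs is HKD 214,713.

HKD 214,713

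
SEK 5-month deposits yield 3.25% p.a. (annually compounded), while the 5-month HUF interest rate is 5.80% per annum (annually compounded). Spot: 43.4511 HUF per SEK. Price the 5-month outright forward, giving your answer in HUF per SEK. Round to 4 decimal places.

T = 5/12 years.
HUF growth factor: (1 + 0.0580)^(5/12) = 1.02376991.
Growth of 1 SEK over T: (1 + 0.0325)^(5/12) = 1.01341546.
So F = 43.4511 × 1.02376991 / 1.01341546 = 43.895056 (HUF/SEK).

43.8951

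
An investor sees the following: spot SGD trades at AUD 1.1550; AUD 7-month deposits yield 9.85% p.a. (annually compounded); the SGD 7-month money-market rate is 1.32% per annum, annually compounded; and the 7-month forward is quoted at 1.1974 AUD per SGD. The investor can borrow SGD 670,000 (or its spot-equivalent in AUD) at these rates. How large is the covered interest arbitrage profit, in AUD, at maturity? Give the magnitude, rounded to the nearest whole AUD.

T = 7/12 years.
Route A — deposit SGD, sell forward: 670,000 × 1.00767896 × 1.1974 = AUD 808,418.51.
Route B — convert at spot, deposit AUD: 670,000 × 1.1550 × 1.05633103 = AUD 817,441.77.
The quoted forward undervalues SGD, so borrow SGD, convert to AUD at spot, deposit the AUD at 9.85%, and buy SGD forward at 1.1974 to cover the loan.
Arbitrage profit = |808,418.51 − 817,441.77| = AUD 9,023.

AUD 9,023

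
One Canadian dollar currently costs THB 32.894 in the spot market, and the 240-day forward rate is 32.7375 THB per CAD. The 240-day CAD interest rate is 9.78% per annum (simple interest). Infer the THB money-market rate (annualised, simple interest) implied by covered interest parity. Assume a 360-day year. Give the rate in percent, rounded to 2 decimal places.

9.02%

T = 240/360 years.
F/S = 32.7375/32.894 = 0.9952423 = (growth of THB) / (growth of CAD).
CAD growth factor: 1 + 0.0978×240/360 = 1.065200.
That pins the THB growth at 1.0601321.
r = (1.0601321 − 1)/(240/360) = 0.090198 → 9.02%.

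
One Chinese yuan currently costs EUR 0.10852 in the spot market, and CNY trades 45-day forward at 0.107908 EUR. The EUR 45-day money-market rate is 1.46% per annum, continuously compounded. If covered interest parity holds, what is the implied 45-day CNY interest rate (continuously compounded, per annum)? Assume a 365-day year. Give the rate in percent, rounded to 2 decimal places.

6.05%

T = 45/365 years.
By CIP, F/S equals the EUR-to-CNY growth ratio: 0.107908/0.10852 = 0.9943605.
EUR growth factor: e^(0.0146×45/365) = 1.0018016.
Hence g_CNY = 1.0074833.
Take logs: ln 1.0074833 / (45/365) = 0.060472, so 6.05%.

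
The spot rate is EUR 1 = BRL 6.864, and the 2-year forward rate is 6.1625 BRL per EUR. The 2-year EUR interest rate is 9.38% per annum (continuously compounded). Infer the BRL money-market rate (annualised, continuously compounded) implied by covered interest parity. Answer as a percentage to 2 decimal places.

3.99%

T = 2 years.
F/S = 6.1625/6.864 = 0.8978001 = (growth of BRL) / (growth of EUR).
The EUR side grows by e^(0.0938×2) = 1.2063509.
So the BRL growth factor = 1.083062.
r = ln(1.083062)/2 = 0.039896 → 3.99%.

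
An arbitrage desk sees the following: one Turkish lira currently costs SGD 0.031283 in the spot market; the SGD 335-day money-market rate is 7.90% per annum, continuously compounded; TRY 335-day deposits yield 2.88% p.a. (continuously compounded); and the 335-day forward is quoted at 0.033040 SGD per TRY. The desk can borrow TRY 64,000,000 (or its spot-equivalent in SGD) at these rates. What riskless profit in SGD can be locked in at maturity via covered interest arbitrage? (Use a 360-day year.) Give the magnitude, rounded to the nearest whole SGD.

SGD 17,156

T = 335/360 years.
Keep in TRY, deliver into the forward: 64,000,000·1.02716235·0.033040 = SGD 2,171,996.42.
Swap to SGD now, deposit: 64,000,000·0.031283·1.076283485 = SGD 2,154,840.08.
The quoted forward overvalues TRY, so borrow SGD, buy TRY at spot, deposit the TRY at 2.88%, and sell the proceeds forward at 0.033040.
Profit = 2,171,996.42 − 2,154,840.08 = SGD 17,156.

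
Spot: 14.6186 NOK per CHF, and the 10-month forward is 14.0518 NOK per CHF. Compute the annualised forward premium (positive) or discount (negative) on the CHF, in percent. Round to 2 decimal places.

T = 10/12 years.
Period premium: (14.0518 − 14.6186)/14.6186 = -0.0387725.
Per annum: -0.0387725 / (10/12) = -0.046527 = -4.65%.

-4.65%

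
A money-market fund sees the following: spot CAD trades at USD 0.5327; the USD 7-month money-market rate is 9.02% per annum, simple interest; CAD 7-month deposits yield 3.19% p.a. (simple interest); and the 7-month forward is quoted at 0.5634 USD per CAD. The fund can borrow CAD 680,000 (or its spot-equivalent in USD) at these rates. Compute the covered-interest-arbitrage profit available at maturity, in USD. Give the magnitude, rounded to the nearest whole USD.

USD 8,945

T = 7/12 years.
Route A — deposit CAD, sell forward: 680,000 × 1.01860833 × 0.5634 = USD 390,241.07.
Route B — convert at spot, deposit USD: 680,000 × 0.5327 × 1.05261667 = USD 381,295.65.
The quoted forward overvalues CAD, so borrow USD, buy CAD at spot, deposit the CAD at 3.19%, and sell the proceeds forward at 0.5634.
Arbitrage profit = |390,241.07 − 381,295.65| = USD 8,945.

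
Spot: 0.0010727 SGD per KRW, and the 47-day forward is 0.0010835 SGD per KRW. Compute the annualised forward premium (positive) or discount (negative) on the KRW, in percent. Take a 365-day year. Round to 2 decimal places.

+7.82%

T = 47/365 years.
(F − S)/S = (0.0010835 − 0.0010727)/0.0010727 = 0.0100681.
Annualise by dividing by T: 0.0100681 / (47/365) = 0.078188 → 7.82%.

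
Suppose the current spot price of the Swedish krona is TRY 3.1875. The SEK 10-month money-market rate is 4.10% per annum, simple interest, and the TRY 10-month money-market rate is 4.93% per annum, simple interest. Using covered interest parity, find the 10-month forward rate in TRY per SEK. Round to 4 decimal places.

T = 10/12 years.
TRY accumulates by 1 + 0.0493×10/12 = 1.0410833.
Growth of 1 SEK over T: 1 + 0.0410×10/12 = 1.0341667.
Forward (TRY per SEK) = 3.1875 × 1.0410833 / 1.0341667 = 3.208818.

3.2088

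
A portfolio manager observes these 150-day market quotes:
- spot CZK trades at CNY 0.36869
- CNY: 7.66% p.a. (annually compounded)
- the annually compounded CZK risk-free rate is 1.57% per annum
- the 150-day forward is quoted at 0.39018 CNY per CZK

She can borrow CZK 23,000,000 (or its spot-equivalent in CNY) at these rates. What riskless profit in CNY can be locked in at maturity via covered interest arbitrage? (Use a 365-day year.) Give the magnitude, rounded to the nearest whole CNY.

T = 150/365 years.
Keep in CZK, deliver into the forward: 23,000,000·1.006422466·0.39018 = CNY 9,031,776.11.
Swap to CNY now, deposit: 23,000,000·0.36869·1.030796727 = CNY 8,741,022.24.
The quoted forward overvalues CZK, so borrow CNY, buy CZK at spot, deposit the CZK at 1.57%, and sell the proceeds forward at 0.39018.
The gap between the two covered legs is CNY 290,754.

CNY 290,754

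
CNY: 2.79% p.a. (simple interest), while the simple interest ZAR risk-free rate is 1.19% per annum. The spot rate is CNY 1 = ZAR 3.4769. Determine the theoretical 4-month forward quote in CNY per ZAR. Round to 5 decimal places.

T = 4/12 years.
ZAR accumulates by 1 + 0.0119×4/12 = 1.0039667.
CNY growth factor: 1 + 0.0279×4/12 = 1.009300.
CIP: F = S · (grow ZAR)/(grow CNY) = 3.4769 × 1.0039667/1.009300 = 3.458528 ZAR per CNY.
Quoted the other way: 1/3.458528 = 0.28914 CNY per ZAR.

0.28914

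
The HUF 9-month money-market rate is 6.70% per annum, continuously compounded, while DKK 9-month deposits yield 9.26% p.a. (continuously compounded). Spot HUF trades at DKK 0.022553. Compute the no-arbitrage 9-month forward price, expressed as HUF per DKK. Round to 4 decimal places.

43.4968

T = 9/12 years.
DKK growth factor: e^(0.0926×9/12) = 1.07191846.
Growth of 1 HUF over T: e^(0.0670×9/12) = 1.05153395.
So F = 0.022553 × 1.07191846 / 1.05153395 = 0.022990201 (DKK/HUF).
Quoted the other way: 1/0.022990201 = 43.4968 HUF per DKK.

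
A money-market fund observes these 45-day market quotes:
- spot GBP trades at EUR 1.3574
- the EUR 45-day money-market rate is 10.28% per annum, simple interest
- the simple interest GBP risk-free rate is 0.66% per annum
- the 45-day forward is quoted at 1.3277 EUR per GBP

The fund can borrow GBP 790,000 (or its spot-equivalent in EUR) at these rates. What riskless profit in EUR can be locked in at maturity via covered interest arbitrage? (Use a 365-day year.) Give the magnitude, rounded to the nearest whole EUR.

T = 45/365 years.
Keep in GBP, deliver into the forward: 790,000·1.000813699·1.3277 = EUR 1,049,736.48.
Swap to EUR now, deposit: 790,000·1.3574·1.012673973 = EUR 1,085,936.88.
The quoted forward undervalues GBP, so borrow GBP, convert to EUR at spot, deposit the EUR at 10.28%, and buy GBP forward at 1.3277 to cover the loan.
Profit = 1,085,936.88 − 1,049,736.48 = EUR 36,200.

EUR 36,200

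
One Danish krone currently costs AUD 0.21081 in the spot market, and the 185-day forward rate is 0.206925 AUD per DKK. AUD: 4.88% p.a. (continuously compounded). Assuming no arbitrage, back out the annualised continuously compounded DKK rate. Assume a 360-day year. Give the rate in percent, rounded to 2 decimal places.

T = 185/360 years.
By CIP, F/S equals the AUD-to-DKK growth ratio: 0.206925/0.21081 = 0.9815711.
The AUD side grows by e^(0.0488×185/360) = 1.0253949.
Hence g_DKK = 1.0446466.
r = ln(1.0446466)/(185/360) = 0.084996 → 8.50%.

8.50%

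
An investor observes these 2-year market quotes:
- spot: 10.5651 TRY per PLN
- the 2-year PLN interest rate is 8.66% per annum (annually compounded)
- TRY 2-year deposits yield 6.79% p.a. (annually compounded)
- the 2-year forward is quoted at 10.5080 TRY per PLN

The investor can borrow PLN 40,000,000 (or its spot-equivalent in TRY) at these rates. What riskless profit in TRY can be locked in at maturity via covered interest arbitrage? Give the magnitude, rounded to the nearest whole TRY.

T = 2 years.
Route A — deposit PLN, sell forward: 40,000,000 × 1.18069956 × 10.5080 = TRY 496,271,639.06.
Route B — convert at spot, deposit TRY: 40,000,000 × 10.5651 × 1.14041041 = TRY 481,942,000.91.
The quoted forward overvalues PLN, so borrow TRY, buy PLN at spot, deposit the PLN at 8.66%, and sell the proceeds forward at 10.5080.
Profit = 496,271,639.06 − 481,942,000.91 = TRY 14,329,638.

TRY 14,329,638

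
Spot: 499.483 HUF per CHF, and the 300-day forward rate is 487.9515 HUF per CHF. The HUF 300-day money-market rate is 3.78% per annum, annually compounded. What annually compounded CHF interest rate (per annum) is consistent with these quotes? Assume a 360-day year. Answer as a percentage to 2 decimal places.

T = 300/360 years.
By CIP, F/S equals the HUF-to-CHF growth ratio: 487.9515/499.483 = 0.9769131.
HUF growth factor: (1 + 0.0378)^(300/360) = 1.0314022.
That pins the CHF growth at 1.0557768.
Annualise: 1.0557768^(360/300) − 1 = 0.067300 = 6.73%.

6.73%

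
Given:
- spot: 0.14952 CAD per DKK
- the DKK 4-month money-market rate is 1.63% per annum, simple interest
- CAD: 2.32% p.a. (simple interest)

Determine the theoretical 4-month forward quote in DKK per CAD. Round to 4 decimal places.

6.6728

T = 4/12 years.
CAD accumulates by 1 + 0.0232×4/12 = 1.0077333.
DKK growth factor: 1 + 0.0163×4/12 = 1.0054333.
CIP: F = S · (grow CAD)/(grow DKK) = 0.14952 × 1.0077333/1.0054333 = 0.1498620 CAD per DKK.
Invert for DKK per CAD: 1 / 0.1498620 = 6.6728.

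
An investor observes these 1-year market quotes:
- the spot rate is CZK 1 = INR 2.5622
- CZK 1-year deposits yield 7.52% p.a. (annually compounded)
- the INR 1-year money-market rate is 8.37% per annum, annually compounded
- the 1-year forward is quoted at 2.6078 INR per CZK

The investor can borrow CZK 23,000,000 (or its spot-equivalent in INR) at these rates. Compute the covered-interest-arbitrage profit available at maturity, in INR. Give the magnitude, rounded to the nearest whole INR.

T = 1 year.
Invest the CZK and cover forward: 23,000,000 × 1.075200 × 2.6078 = INR 64,489,850.88.
Convert at spot and invest in INR: 23,000,000 × 2.5622 × 1.083700 = INR 63,863,091.22.
The quoted forward overvalues CZK, so borrow INR, buy CZK at spot, deposit the CZK at 7.52%, and sell the proceeds forward at 2.6078.
Arbitrage profit = |64,489,850.88 − 63,863,091.22| = INR 626,760.

INR 626,760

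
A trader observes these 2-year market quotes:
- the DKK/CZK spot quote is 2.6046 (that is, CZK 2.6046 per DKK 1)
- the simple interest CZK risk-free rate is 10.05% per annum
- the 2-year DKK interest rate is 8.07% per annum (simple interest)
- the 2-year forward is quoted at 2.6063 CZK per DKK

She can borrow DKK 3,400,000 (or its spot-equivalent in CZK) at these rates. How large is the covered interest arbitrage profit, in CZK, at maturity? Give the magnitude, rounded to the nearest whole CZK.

T = 2 years.
Invest the DKK and cover forward: 3,400,000 × 1.161400 × 2.6063 = CZK 10,291,653.19.
Convert at spot and invest in CZK: 3,400,000 × 2.6046 × 1.201000 = CZK 10,635,623.64.
The quoted forward undervalues DKK, so borrow DKK, convert to CZK at spot, deposit the CZK at 10.05%, and buy DKK forward at 2.6063 to cover the loan.
Arbitrage profit = |10,291,653.19 − 10,635,623.64| = CZK 343,970.

CZK 343,970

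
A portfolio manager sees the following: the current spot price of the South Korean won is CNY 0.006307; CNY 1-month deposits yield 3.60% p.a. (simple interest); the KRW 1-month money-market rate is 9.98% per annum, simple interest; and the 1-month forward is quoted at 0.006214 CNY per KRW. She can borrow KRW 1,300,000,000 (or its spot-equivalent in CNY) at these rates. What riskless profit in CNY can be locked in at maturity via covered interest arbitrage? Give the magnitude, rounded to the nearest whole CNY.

T = 1/12 years.
Invest the KRW and cover forward: 1,300,000,000 × 1.008316667 × 0.006214 = CNY 8,145,383.70.
Convert at spot and invest in CNY: 1,300,000,000 × 0.006307 × 1.003000 = CNY 8,223,697.30.
The quoted forward undervalues KRW, so borrow KRW, convert to CNY at spot, deposit the CNY at 3.60%, and buy KRW forward at 0.006214 to cover the loan.
Arbitrage profit = |8,145,383.70 − 8,223,697.30| = CNY 78,314.

CNY 78,314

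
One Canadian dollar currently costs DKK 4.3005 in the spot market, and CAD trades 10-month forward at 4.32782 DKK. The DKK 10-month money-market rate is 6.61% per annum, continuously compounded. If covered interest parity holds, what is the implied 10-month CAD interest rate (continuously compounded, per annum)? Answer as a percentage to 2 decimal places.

5.85%

T = 10/12 years.
F/S = 4.32782/4.3005 = 1.0063527 = (growth of DKK) / (growth of CAD).
The DKK side grows by e^(0.0661×10/12) = 1.0566287.
That pins the CAD growth at 1.0499586.
Take logs: ln 1.0499586 / (10/12) = 0.058501, so 5.85%.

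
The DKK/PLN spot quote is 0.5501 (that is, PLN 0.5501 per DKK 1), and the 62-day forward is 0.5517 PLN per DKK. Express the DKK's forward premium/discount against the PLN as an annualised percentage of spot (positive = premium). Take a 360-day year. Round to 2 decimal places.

+1.69%

T = 62/360 years.
DKK trades forward at +0.29086% vs spot over the period.
Per annum: 0.0029086 / (62/360) = 0.016889 = 1.69%.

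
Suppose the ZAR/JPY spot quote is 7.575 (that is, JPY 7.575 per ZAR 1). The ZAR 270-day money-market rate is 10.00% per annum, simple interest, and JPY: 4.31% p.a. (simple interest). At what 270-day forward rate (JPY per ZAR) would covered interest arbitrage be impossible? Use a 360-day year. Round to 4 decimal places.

7.2743

T = 270/360 years.
JPY growth factor: 1 + 0.0431×270/360 = 1.032325.
Growth of 1 ZAR over T: 1 + 0.1000×270/360 = 1.075000.
So F = 7.575 × 1.032325 / 1.075000 = 7.274290 (JPY/ZAR).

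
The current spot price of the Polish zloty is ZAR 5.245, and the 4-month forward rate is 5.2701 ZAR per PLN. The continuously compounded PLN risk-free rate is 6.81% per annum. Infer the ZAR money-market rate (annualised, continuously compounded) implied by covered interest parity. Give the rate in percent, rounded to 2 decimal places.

8.24%

T = 4/12 years.
F/S = 5.2701/5.245 = 1.0047855 = (growth of ZAR) / (growth of PLN).
The PLN side grows by e^(0.0681×4/12) = 1.0229596.
So the ZAR growth factor = 1.027855.
Take logs: ln 1.027855 / (4/12) = 0.082422, so 8.24%.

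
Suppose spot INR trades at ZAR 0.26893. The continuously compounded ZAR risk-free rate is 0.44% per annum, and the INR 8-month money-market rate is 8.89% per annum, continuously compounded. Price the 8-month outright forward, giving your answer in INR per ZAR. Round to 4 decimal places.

T = 8/12 years.
ZAR accumulates by e^(0.0044×8/12) = 1.0029376.
Growth of 1 INR over T: e^(0.0889×8/12) = 1.0610582.
CIP: F = S · (grow ZAR)/(grow INR) = 0.26893 × 1.0029376/1.0610582 = 0.2541991 ZAR per INR.
Quoted the other way: 1/0.2541991 = 3.9339 INR per ZAR.

3.9339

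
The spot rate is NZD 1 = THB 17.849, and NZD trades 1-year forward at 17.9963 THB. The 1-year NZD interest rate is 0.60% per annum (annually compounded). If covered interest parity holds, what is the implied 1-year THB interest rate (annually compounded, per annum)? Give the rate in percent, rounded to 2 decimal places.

T = 1 year.
CIP gives F = S · g_THB/g_NZD, so g_THB/g_NZD = 17.9963/17.849 = 1.0082526.
NZD growth factor: (1 + 0.0060)^1 = 1.006000.
So the THB growth factor = 1.0143021.
r = 1.0143021^(1/1) − 1 = 0.014302 → 1.43%.

1.43%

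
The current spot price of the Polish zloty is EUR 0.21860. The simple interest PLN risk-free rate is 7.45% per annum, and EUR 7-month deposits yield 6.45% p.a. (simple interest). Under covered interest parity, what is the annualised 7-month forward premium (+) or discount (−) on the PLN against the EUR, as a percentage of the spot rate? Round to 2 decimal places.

T = 7/12 years.
CIP forward (EUR per PLN) = 0.2186 × 1.037625/1.0434583 = 0.21737795.
Annualised premium = (F − S)/S × (1/T) = (0.21737795 − 0.2186)/0.2186 ÷ (7/12) = -0.96%.

-0.96%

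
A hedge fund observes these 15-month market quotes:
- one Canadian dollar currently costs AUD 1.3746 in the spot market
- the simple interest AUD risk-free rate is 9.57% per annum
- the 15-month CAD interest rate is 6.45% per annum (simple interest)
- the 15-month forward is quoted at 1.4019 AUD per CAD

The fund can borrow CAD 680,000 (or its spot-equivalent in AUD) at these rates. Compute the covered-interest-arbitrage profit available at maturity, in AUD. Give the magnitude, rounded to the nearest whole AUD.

T = 15/12 years.
Route A — deposit CAD, sell forward: 680,000 × 1.080625 × 1.4019 = AUD 1,030,151.17.
Route B — convert at spot, deposit AUD: 680,000 × 1.3746 × 1.119625 = AUD 1,046,544.84.
The quoted forward undervalues CAD, so borrow CAD, convert to AUD at spot, deposit the AUD at 9.57%, and buy CAD forward at 1.4019 to cover the loan.
The gap between the two covered legs is AUD 16,394.

AUD 16,394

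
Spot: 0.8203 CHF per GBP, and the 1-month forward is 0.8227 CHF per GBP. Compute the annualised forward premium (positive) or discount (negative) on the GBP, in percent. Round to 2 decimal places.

T = 1/12 years.
GBP trades forward at +0.29258% vs spot over the period.
Annualise by dividing by T: 0.0029258 / (1/12) = 0.035110 → 3.51%.

+3.51%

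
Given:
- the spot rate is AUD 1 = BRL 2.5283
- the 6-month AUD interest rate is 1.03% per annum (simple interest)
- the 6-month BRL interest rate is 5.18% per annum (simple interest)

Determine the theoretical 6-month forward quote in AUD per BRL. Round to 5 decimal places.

0.38752

T = 6/12 years.
Growth of 1 BRL over T: 1 + 0.0518×6/12 = 1.025900.
Growth of 1 AUD over T: 1 + 0.0103×6/12 = 1.005150.
So F = 2.5283 × 1.025900 / 1.005150 = 2.580493 (BRL/AUD).
Invert for AUD per BRL: 1 / 2.580493 = 0.38752.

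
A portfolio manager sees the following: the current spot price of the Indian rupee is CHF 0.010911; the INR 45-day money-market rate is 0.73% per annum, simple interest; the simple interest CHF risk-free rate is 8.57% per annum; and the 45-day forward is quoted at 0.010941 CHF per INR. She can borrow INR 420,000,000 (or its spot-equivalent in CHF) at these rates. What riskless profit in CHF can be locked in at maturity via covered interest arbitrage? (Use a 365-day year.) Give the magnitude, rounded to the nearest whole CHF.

CHF 31,683

T = 45/365 years.
Keep in INR, deliver into the forward: 420,000,000·1.000900·0.010941 = CHF 4,599,355.70.
Swap to CHF now, deposit: 420,000,000·0.010911·1.010565753 = CHF 4,631,038.83.
The quoted forward undervalues INR, so borrow INR, convert to CHF at spot, deposit the CHF at 8.57%, and buy INR forward at 0.010941 to cover the loan.
Profit = 4,631,038.83 − 4,599,355.70 = CHF 31,683.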